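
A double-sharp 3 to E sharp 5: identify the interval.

A to E spans five letter names (A-B-C-D-E), plus an octave: a twelfth.
The perfect twelfth is 19 semitones; here we have 18, one semitone narrower: diminished.
(Equivalently, a compound diminished fifth: a diminished fifth plus an octave.)

diminished twelfth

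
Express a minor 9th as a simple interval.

Each octave removed subtracts seven from the number: 9 − 7 = 2.
Quality carries through unchanged, so the simple form is a minor second.

minor 2nd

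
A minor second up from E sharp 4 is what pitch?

Counting two letter names up from E lands on F.
Moving 1 semitone up from E#4 (the size of a minor second) reaches F#4.

F sharp 4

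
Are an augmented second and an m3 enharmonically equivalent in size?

Yes

An augmented second = 3 semitones = a minor third; enharmonically equal.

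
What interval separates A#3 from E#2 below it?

Descending from A#3 to E#2 is the same interval as ascending E#2 to A#3.
E to A spans four letter names (E-F-G-A), plus an octave, so the interval is some kind of eleventh.
Counting semitones, E#2→A#3 is 17, which is the perfect eleventh.
(Equivalently, a compound perfect fourth: a perfect fourth plus an octave.)

perfect eleventh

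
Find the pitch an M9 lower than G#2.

F#1

The ninth's letter: G down two letter names plus an octave → F.
A major ninth spans 14 semitones, so from G#2 the target pitch is F#1.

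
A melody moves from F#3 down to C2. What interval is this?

Descending from F#3 to C2 is the same interval as ascending C2 to F#3.
C to F spans four letter names (C-D-E-F), plus an octave — that makes it an eleventh of some quality.
The perfect eleventh is 17 semitones; here we have 18, one semitone wider: augmented.
(Equivalently, a compound augmented fourth: an augmented fourth plus an octave.)

augmented eleventh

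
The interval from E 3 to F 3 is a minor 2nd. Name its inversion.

Interval numbers invert to sum to nine: 2 + 7 = 9, so a second inverts to a seventh.
Quality inverts too: minor becomes major. That makes the inversion a major seventh.

major seventh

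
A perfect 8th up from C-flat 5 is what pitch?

An octave keeps the letter name C, an octave up from C.
Moving 12 semitones up from Cb5 (the size of a perfect octave) reaches Cb6.

C-flat 6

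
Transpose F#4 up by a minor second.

G4

The second takes the letter from F up to G.
A minor second is 1 semitone; 1 semitone up from F#4 gives G4.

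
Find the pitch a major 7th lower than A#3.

Counting seven letter names down from A lands on B.
Moving 11 semitones down from A#3 (the size of a major seventh) reaches B2.

B2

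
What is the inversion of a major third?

minor 6th

Interval numbers invert to sum to nine: 3 + 6 = 9, so a third inverts to a sixth.
And major becomes minor under inversion, so we get a minor sixth.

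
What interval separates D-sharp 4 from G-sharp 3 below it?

Descending from D#4 to G#3 is the same interval as ascending G#3 to D#4.
G to D spans five letter names (G-A-B-C-D), so the interval is some kind of fifth.
G#3 to D#4 is 7 semitones, matching the perfect fifth exactly, so the quality is perfect.

P5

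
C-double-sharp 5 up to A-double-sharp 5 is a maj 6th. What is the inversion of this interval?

minor 3rd

Interval numbers invert to sum to nine: 6 + 3 = 9, so a sixth inverts to a third.
The quality also flips — major becomes minor — giving a minor third.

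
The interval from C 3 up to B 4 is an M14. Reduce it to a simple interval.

M7

Each octave removed subtracts seven from the number: 14 − 7 = 7.
So a major fourteenth is an octave plus a major seventh. The quality is unchanged.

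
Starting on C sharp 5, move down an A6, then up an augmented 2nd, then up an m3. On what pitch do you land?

An augmented sixth down from C#5 is Eb4.
Eb4 up an augmented second → F#4 (3 semitones).
F#4 up a minor third → A4 (3 semitones).

A 4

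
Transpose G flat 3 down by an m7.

A flat 2

Counting seven letter names down from G lands on A.
Moving 10 semitones down from Gb3 (the size of a minor seventh) reaches Ab2.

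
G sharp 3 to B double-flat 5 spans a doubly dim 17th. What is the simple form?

Take out 2 octaves (14 from the number): 17 − 14 = 3.
Quality carries through unchanged, so the simple form is a doubly diminished third.

doubly diminished third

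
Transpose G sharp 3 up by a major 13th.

E sharp 5

Counting six letter names plus an octave up from G lands on E.
A major thirteenth spans 21 semitones, so from G#3 the target pitch is E#5.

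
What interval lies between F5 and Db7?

F to D spans six letter names (F-G-A-B-C-D), plus an octave, so the interval is some kind of thirteenth.
A major thirteenth would be 21 semitones, but F5 to Db7 is 20 — one semitone narrower, making it a minor thirteenth.
(Equivalently, a compound minor sixth: a minor sixth plus an octave.)

m13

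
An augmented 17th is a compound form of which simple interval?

Subtracting seven from the interval number removes an octave: 17 − 14 = 3.
So an augmented seventeenth is 2 octaves plus an augmented third. The quality is unchanged.

augmented 3rd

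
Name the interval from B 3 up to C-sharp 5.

B to C spans two letter names (B-C), plus an octave: a ninth.
Counting semitones, B3→C#5 is 14, which is the major ninth.
(Equivalently, a compound major second: a major second plus an octave.)

major ninth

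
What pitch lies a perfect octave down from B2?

An octave keeps the letter name B, an octave down from B.
Moving 12 semitones down from B2 (the size of a perfect octave) reaches B1.

B1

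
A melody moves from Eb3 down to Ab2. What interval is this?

Descending from Eb3 to Ab2 is the same interval as ascending Ab2 to Eb3.
A to E spans five letter names (A-B-C-D-E): a fifth.
The perfect fifth spans 7 semitones, and Ab2 to Eb3 is exactly 7 semitones — so this is a perfect fifth.

perfect fifth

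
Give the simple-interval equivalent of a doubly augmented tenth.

Take out an octave (7 from the number): 10 − 7 = 3.
Quality carries through unchanged, so the simple form is a doubly augmented third.

doubly augmented third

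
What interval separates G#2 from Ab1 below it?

augmented seventh

Descending from G#2 to Ab1 is the same interval as ascending Ab1 to G#2.
A to G spans seven letter names (A-B-C-D-E-F-G) — that makes it a seventh of some quality.
The major seventh is 11 semitones; here we have 12, one semitone wider: augmented.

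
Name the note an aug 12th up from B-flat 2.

Five letters up from B (plus an octave) reaches F.
An augmented twelfth is 20 semitones; 20 semitones up from Bb2 gives F#4.

F-sharp 4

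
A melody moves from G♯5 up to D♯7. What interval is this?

G to D spans five letter names (G-A-B-C-D), plus an octave, so the interval is some kind of twelfth.
Counting semitones, G#5→D#7 is 19, which is the perfect twelfth.
(Equivalently, a compound perfect fifth: a perfect fifth plus an octave.)

perfect 12th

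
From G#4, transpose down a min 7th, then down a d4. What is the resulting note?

Down a minor seventh from G#4: A#3 (10 semitones down).
A#3 down a diminished fourth → E##3 (4 semitones).

E##3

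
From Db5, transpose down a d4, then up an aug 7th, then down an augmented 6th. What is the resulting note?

B4

Db5 down a diminished fourth → A4 (4 semitones).
Up an augmented seventh from A4: G##5 (12 semitones up).
G##5 down an augmented sixth → B4 (10 semitones).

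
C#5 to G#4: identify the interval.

perfect fourth

Descending from C#5 to G#4 is the same interval as ascending G#4 to C#5.
G to C spans four letter names (G-A-B-C), so the interval is some kind of fourth.
G#4 to C#5 is 5 semitones, matching the perfect fourth exactly, so the quality is perfect.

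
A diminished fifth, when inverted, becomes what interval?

A4

Inverted interval numbers add to nine, so a fifth pairs with a fourth (5 + 4 = 9).
And diminished becomes augmented under inversion, so we get an augmented fourth.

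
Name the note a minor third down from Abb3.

The third takes the letter from A down to F.
Moving 3 semitones down from Abb3 (the size of a minor third) reaches Fb3.

Fb3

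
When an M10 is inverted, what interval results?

minor sixth

First reduce the compound major tenth to its simple form, a major third.
Interval numbers invert to sum to nine: 3 + 6 = 9, so a third inverts to a sixth.
The quality also flips — major becomes minor — giving a minor sixth.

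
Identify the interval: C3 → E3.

C to E spans three letter names (C-D-E), so the interval is some kind of third.
C3 to E3 is 4 semitones, matching the major third exactly, so the quality is major.

major third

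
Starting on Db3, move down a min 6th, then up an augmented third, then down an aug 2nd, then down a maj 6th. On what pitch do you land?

Down a minor sixth from Db3: F2 (8 semitones down).
An augmented third up from F2 is A#2.
Down an augmented second from A#2: G2 (3 semitones down).
G2 down a major sixth → Bb1 (9 semitones).

Bb1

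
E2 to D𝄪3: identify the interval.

E to D spans seven letter names (E-F-G-A-B-C-D) — that makes it a seventh of some quality.
A major seventh would be 11 semitones; E2 to D##3 is 12, one semitone wider, so the interval is augmented.

A7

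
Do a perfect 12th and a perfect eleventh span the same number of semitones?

No

A perfect twelfth spans 19 semitones; a perfect eleventh spans 17 semitones. They differ by 2.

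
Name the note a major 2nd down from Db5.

Counting two letter names down from D lands on C.
A major second spans 2 semitones, so from Db5 the target pitch is Cb5.

Cb5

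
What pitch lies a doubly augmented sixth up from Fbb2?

D3

The sixth takes the letter from F up to D.
A doubly augmented sixth spans 11 semitones, so from Fbb2 the target pitch is D3.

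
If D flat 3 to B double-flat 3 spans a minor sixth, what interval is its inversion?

The rule of nine gives the new number: 9 − 6 = 3, so a sixth becomes a third.
The quality also flips — minor becomes major — giving a major third.

major 3rd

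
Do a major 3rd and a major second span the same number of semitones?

No

A major third is 4 semitones but a major second is 2 semitones — different sizes.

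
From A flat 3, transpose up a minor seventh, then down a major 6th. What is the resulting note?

A minor seventh up from Ab3 is Gb4.
Down a major sixth from Gb4: Bbb3 (9 semitones down).

B double-flat 3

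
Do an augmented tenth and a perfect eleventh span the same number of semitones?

Yes

An augmented tenth = 17 semitones = a perfect eleventh; enharmonically equal.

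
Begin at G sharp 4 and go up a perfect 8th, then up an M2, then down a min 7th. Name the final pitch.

B sharp 4

Up a perfect octave from G#4: G#5 (12 semitones up).
G#5 up a major second → A#5 (2 semitones).
A minor seventh down from A#5 is B#4.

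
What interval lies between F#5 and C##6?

F to C spans five letter names (F-G-A-B-C), so the interval is some kind of fifth.
The perfect fifth is 7 semitones; here we have 8, one semitone wider: augmented.

augmented fifth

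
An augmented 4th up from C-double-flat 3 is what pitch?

Counting four letter names up from C lands on F.
An augmented fourth spans 6 semitones, so from Cbb3 the target pitch is Fb3.

F-flat 3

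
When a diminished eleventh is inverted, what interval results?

augmented 5th

First reduce the compound diminished eleventh to its simple form, a diminished fourth.
The rule of nine gives the new number: 9 − 4 = 5, so a fourth becomes a fifth.
The quality also flips — diminished becomes augmented — giving an augmented fifth.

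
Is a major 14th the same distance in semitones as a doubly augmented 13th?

Yes

A major fourteenth = 23 semitones = a doubly augmented thirteenth; enharmonically equal.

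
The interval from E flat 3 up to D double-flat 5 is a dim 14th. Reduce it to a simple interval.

diminished seventh

Each octave removed subtracts seven from the number: 14 − 7 = 7.
Quality carries through unchanged, so the simple form is a diminished seventh.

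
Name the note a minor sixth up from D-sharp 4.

Six letter names up from D: B.
A minor sixth spans 8 semitones, so from D#4 the target pitch is B4.

B 4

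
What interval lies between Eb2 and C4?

E to C spans six letter names (E-F-G-A-B-C), plus an octave — that makes it a thirteenth of some quality.
Counting semitones, Eb2→C4 is 21, which is the major thirteenth.
(Equivalently, a compound major sixth: a major sixth plus an octave.)

major thirteenth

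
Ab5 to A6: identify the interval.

A to A is the same letter name, plus an octave, so the interval is some kind of octave.
Ab5 to A6 spans 13 semitones — one semitone wider than the perfect octave (12) — giving an augmented octave.

A8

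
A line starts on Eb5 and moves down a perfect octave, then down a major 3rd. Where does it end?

Cb4

Down a perfect octave from Eb5: Eb4 (12 semitones down).
Down a major third from Eb4: Cb4 (4 semitones down).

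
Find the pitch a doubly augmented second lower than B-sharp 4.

Two letter names down from B: A.
Moving 4 semitones down from B#4 (the size of a doubly augmented second) reaches Ab4.

A-flat 4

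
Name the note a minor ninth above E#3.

The ninth's letter: E up two letter names plus an octave → F.
Moving 13 semitones up from E#3 (the size of a minor ninth) reaches F#4.

F#4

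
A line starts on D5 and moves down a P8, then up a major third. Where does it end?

F#4

A perfect octave down from D5 is D4.
D4 up a major third → F#4 (4 semitones).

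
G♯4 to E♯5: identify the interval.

G to E spans six letter names (G-A-B-C-D-E): a sixth.
Counting semitones, G#4→E#5 is 9, which is the major sixth.

major sixth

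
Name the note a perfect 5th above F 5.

Five letter names up from F: C.
Moving 7 semitones up from F5 (the size of a perfect fifth) reaches C6.

C 6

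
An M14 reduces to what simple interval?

Each octave removed subtracts seven from the number: 14 − 7 = 7.
So a major fourteenth is an octave plus a major seventh. The quality is unchanged.

M7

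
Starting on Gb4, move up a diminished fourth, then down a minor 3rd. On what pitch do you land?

Abb4

Gb4 up a diminished fourth → Cbb5 (4 semitones).
Cbb5 down a minor third → Abb4 (3 semitones).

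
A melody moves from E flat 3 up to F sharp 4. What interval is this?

augmented ninth

E to F spans two letter names (E-F), plus an octave, so the interval is some kind of ninth.
Eb3 to F#4 spans 15 semitones — one semitone wider than the major ninth (14) — giving an augmented ninth.
(Equivalently, a compound augmented second: an augmented second plus an octave.)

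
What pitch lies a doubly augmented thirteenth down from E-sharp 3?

G-flat 1

Counting six letter names plus an octave down from E lands on G.
A doubly augmented thirteenth is 23 semitones; 23 semitones down from E#3 gives Gb1.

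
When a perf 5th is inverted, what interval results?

perfect fourth

Inverted interval numbers add to nine, so a fifth pairs with a fourth (5 + 4 = 9).
Quality inverts too: perfect stays perfect. That makes the inversion a perfect fourth.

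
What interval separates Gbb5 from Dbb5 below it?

perfect 4th

Descending from Gbb5 to Dbb5 is the same interval as ascending Dbb5 to Gbb5.
D to G spans four letter names (D-E-F-G) — that makes it a fourth of some quality.
Counting semitones, Dbb5→Gbb5 is 5, which is the perfect fourth.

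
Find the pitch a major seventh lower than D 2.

E-flat 1

Counting seven letter names down from D lands on E.
A major seventh is 11 semitones; 11 semitones down from D2 gives Eb1.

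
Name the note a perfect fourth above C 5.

F 5

Four letter names up from C: F.
A perfect fourth is 5 semitones; 5 semitones up from C5 gives F5.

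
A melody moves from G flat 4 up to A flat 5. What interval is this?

G to A spans two letter names (G-A), plus an octave: a ninth.
The major ninth spans 14 semitones, and Gb4 to Ab5 is exactly 14 semitones — so this is a major ninth.
(Equivalently, a compound major second: a major second plus an octave.)

M9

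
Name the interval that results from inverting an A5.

Interval numbers invert to sum to nine: 5 + 4 = 9, so a fifth inverts to a fourth.
And augmented becomes diminished under inversion, so we get a diminished fourth.

diminished 4th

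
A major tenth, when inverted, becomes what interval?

First reduce the compound major tenth to its simple form, a major third.
The rule of nine gives the new number: 9 − 3 = 6, so a third becomes a sixth.
Quality inverts too: major becomes minor. That makes the inversion a minor sixth.

minor sixth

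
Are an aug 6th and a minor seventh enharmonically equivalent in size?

Both span 10 semitones: an augmented sixth and a minor seventh are the same chromatic distance.

Yes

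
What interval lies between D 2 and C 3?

D to C spans seven letter names (D-E-F-G-A-B-C) — that makes it a seventh of some quality.
At 10 semitones, D2→C3 falls one short of a major seventh: minor.

minor seventh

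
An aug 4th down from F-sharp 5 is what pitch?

C 5

Counting four letter names down from F lands on C.
An augmented fourth spans 6 semitones, so from F#5 the target pitch is C5.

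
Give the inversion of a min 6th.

M3

Inverted interval numbers add to nine, so a sixth pairs with a third (6 + 3 = 9).
Quality inverts too: minor becomes major. That makes the inversion a major third.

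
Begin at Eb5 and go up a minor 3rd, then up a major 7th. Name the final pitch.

F6

A minor third up from Eb5 is Gb5.
A major seventh up from Gb5 is F6.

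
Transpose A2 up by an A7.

Counting seven letter names up from A lands on G.
An augmented seventh is 12 semitones; 12 semitones up from A2 gives G##3.

G##3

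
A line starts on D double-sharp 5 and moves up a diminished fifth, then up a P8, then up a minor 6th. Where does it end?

F sharp 7

D##5 up a diminished fifth → A#5 (6 semitones).
A#5 up a perfect octave → A#6 (12 semitones).
A#6 up a minor sixth → F#7 (8 semitones).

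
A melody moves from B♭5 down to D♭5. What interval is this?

Descending from Bb5 to Db5 is the same interval as ascending Db5 to Bb5.
D to B spans six letter names (D-E-F-G-A-B): a sixth.
The major sixth spans 9 semitones, and Db5 to Bb5 is exactly 9 semitones — so this is a major sixth.

major sixth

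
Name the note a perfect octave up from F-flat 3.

For an octave the letter name doesn't change: still F, an octave up.
A perfect octave spans 12 semitones, so from Fb3 the target pitch is Fb4.

F-flat 4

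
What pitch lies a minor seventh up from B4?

A5

Seven letter names up from B: A.
Moving 10 semitones up from B4 (the size of a minor seventh) reaches A5.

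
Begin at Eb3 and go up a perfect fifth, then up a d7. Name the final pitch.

A perfect fifth up from Eb3 is Bb3.
A diminished seventh up from Bb3 is Abb4.

Abb4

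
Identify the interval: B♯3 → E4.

B to E spans four letter names (B-C-D-E), so the interval is some kind of fourth.
The perfect fourth is 5 semitones; here we have 4, one semitone narrower: diminished.

diminished 4th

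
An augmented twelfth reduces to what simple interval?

augmented fifth

Take out an octave (7 from the number): 12 − 7 = 5.
Quality carries through unchanged, so the simple form is an augmented fifth.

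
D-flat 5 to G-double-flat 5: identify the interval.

D to G spans four letter names (D-E-F-G) — that makes it a fourth of some quality.
Db5 to Gbb5 spans 4 semitones — one semitone narrower than the perfect fourth (5) — giving a diminished fourth.

diminished 4th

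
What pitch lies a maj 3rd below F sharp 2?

Three letter names down from F: D.
A major third spans 4 semitones, so from F#2 the target pitch is D2.

D 2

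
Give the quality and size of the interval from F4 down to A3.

m6

Descending from F4 to A3 is the same interval as ascending A3 to F4.
A to F spans six letter names (A-B-C-D-E-F): a sixth.
A major sixth would be 9 semitones, but A3 to F4 is 8 — one semitone narrower, making it a minor sixth.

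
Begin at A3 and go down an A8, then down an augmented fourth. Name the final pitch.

Down an augmented octave from A3: Ab2 (13 semitones down).
Ab2 down an augmented fourth → Ebb2 (6 semitones).

Ebb2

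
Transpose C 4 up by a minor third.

E-flat 4

The third takes the letter from C up to E.
Moving 3 semitones up from C4 (the size of a minor third) reaches Eb4.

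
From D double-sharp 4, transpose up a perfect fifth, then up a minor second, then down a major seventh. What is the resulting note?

A perfect fifth up from D##4 is A##4.
Up a minor second from A##4: B#4 (1 semitone up).
Down a major seventh from B#4: C#4 (11 semitones down).

C sharp 4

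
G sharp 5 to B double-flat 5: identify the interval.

doubly diminished third

G to B spans three letter names (G-A-B) — that makes it a third of some quality.
A major third would be 4 semitones; G#5 to Bbb5 is 1, three semitones narrower, so the interval is doubly diminished.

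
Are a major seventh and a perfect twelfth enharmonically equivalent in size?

No

11 semitones (major seventh) vs 19 semitones (perfect twelfth): not equal.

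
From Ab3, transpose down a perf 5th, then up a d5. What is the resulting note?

Ab3 down a perfect fifth → Db3 (7 semitones).
A diminished fifth up from Db3 is Abb3.

Abb3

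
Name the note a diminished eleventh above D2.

Gb3

Counting four letter names plus an octave up from D lands on G.
A diminished eleventh is 16 semitones; 16 semitones up from D2 gives Gb3.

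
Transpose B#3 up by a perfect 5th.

The fifth takes the letter from B up to F.
A perfect fifth is 7 semitones; 7 semitones up from B#3 gives F##4.

F##4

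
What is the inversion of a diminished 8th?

augmented unison

Interval numbers invert to sum to nine: 8 + 1 = 9, so an octave inverts to a unison.
The quality also flips — diminished becomes augmented — giving an augmented unison.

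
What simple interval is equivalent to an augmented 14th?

augmented seventh

Take out an octave (7 from the number): 14 − 7 = 7.
Quality carries through unchanged, so the simple form is an augmented seventh.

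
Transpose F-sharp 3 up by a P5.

C-sharp 4

Five letter names up from F: C.
A perfect fifth is 7 semitones; 7 semitones up from F#3 gives C#4.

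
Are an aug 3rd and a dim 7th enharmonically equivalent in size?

No

An augmented third is 5 semitones but a diminished seventh is 9 semitones — different sizes.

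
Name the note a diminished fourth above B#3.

The fourth takes the letter from B up to E.
A diminished fourth spans 4 semitones, so from B#3 the target pitch is E4.

E4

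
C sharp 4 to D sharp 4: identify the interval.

C to D spans two letter names (C-D): a second.
Counting semitones, C#4→D#4 is 2, which is the major second.

major 2nd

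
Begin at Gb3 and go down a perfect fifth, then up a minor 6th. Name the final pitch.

Down a perfect fifth from Gb3: Cb3 (7 semitones down).
A minor sixth up from Cb3 is Abb3.

Abb3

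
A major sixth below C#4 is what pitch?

Six letter names down from C: E.
A major sixth is 9 semitones; 9 semitones down from C#4 gives E3.

E3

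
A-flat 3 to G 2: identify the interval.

Descending from Ab3 to G2 is the same interval as ascending G2 to Ab3.
G to A spans two letter names (G-A), plus an octave, so the interval is some kind of ninth.
At 13 semitones, G2→Ab3 falls one short of a major ninth: minor.
(Equivalently, a compound minor second: a minor second plus an octave.)

minor ninth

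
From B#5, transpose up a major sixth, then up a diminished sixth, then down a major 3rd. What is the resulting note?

C7

Up a major sixth from B#5: G##6 (9 semitones up).
A diminished sixth up from G##6 is E7.
A major third down from E7 is C7.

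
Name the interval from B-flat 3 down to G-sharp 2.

Descending from Bb3 to G#2 is the same interval as ascending G#2 to Bb3.
G to B spans three letter names (G-A-B), plus an octave — that makes it a tenth of some quality.
A major tenth would be 16 semitones; G#2 to Bb3 is 14, two semitones narrower, so the interval is diminished.
(Equivalently, a compound diminished third: a diminished third plus an octave.)

diminished tenth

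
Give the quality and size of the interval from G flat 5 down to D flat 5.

perfect fourth

Descending from Gb5 to Db5 is the same interval as ascending Db5 to Gb5.
D to G spans four letter names (D-E-F-G) — that makes it a fourth of some quality.
The perfect fourth spans 5 semitones, and Db5 to Gb5 is exactly 5 semitones — so this is a perfect fourth.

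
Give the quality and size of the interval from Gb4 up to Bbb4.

minor third

G to B spans three letter names (G-A-B): a third.
At 3 semitones, Gb4→Bbb4 falls one short of a major third: minor.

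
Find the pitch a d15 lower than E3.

A fifteenth keeps the letter name E, two octaves down from E.
A diminished fifteenth spans 23 semitones, so from E3 the target pitch is E#1.

E#1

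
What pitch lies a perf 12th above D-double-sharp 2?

A-double-sharp 3

The twelfth's letter: D up five letter names plus an octave → A.
Moving 19 semitones up from D##2 (the size of a perfect twelfth) reaches A##3.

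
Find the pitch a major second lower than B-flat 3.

A-flat 3

Two letter names down from B: A.
A major second spans 2 semitones, so from Bb3 the target pitch is Ab3.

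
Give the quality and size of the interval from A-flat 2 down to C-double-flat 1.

Descending from Ab2 to Cbb1 is the same interval as ascending Cbb1 to Ab2.
C to A spans six letter names (C-D-E-F-G-A), plus an octave, so the interval is some kind of thirteenth.
The major thirteenth is 21 semitones; here we have 22, one semitone wider: augmented.
(Equivalently, a compound augmented sixth: an augmented sixth plus an octave.)

augmented 13th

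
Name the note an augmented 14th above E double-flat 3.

The fourteenth's letter: E up seven letter names plus an octave → D.
An augmented fourteenth spans 24 semitones, so from Ebb3 the target pitch is D5.

D 5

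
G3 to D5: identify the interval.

perfect twelfth

G to D spans five letter names (G-A-B-C-D), plus an octave — that makes it a twelfth of some quality.
G3 to D5 is 19 semitones, matching the perfect twelfth exactly, so the quality is perfect.
(Equivalently, a compound perfect fifth: a perfect fifth plus an octave.)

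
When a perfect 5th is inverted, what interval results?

perfect fourth

Inverted interval numbers add to nine, so a fifth pairs with a fourth (5 + 4 = 9).
The quality also flips — perfect stays perfect — giving a perfect fourth.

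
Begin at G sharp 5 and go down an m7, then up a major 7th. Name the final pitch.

Down a minor seventh from G#5: A#4 (10 semitones down).
A major seventh up from A#4 is G##5.

G double-sharp 5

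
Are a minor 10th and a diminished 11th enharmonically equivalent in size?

No

15 semitones (minor tenth) vs 16 semitones (diminished eleventh): not equal.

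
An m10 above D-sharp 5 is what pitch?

F-sharp 6

Three letters up from D (plus an octave) reaches F.
A minor tenth is 15 semitones; 15 semitones up from D#5 gives F#6.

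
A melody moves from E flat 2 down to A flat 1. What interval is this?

perfect 5th

Descending from Eb2 to Ab1 is the same interval as ascending Ab1 to Eb2.
A to E spans five letter names (A-B-C-D-E): a fifth.
Ab1 to Eb2 is 7 semitones, matching the perfect fifth exactly, so the quality is perfect.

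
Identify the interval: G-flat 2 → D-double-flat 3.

diminished fifth

G to D spans five letter names (G-A-B-C-D): a fifth.
Gb2 to Dbb3 spans 6 semitones — one semitone narrower than the perfect fifth (7) — giving a diminished fifth.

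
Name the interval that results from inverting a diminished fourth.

The rule of nine gives the new number: 9 − 4 = 5, so a fourth becomes a fifth.
The quality also flips — diminished becomes augmented — giving an augmented fifth.

augmented 5th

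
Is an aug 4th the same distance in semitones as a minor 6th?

An augmented fourth is 6 semitones but a minor sixth is 8 semitones — different sizes.

No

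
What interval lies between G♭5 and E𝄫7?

G to E spans six letter names (G-A-B-C-D-E), plus an octave — that makes it a thirteenth of some quality.
Gb5 to Ebb7 is 20 semitones, a half step short of the major thirteenth (21), so this is minor.
(Equivalently, a compound minor sixth: a minor sixth plus an octave.)

minor 13th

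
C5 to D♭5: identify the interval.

C to D spans two letter names (C-D): a second.
C5 to Db5 is 1 semitone, a half step short of the major second (2), so this is minor.

minor second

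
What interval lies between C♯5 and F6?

C to F spans four letter names (C-D-E-F), plus an octave: an eleventh.
A perfect eleventh would be 17 semitones; C#5 to F6 is 16, one semitone narrower, so the interval is diminished.
(Equivalently, a compound diminished fourth: a diminished fourth plus an octave.)

diminished eleventh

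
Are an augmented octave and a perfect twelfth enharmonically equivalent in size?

No

An augmented octave is 13 semitones but a perfect twelfth is 19 semitones — different sizes.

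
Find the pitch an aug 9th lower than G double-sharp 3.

Two letters down from G (plus an octave) reaches F.
An augmented ninth spans 15 semitones, so from G##3 the target pitch is F#2.

F sharp 2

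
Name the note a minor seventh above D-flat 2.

Counting seven letter names up from D lands on C.
Moving 10 semitones up from Db2 (the size of a minor seventh) reaches Cb3.

C-flat 3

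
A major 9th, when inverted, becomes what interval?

First reduce the compound major ninth to its simple form, a major second.
Interval numbers invert to sum to nine: 2 + 7 = 9, so a second inverts to a seventh.
The quality also flips — major becomes minor — giving a minor seventh.

minor 7th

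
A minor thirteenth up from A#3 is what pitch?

F#5

Counting six letter names plus an octave up from A lands on F.
Moving 20 semitones up from A#3 (the size of a minor thirteenth) reaches F#5.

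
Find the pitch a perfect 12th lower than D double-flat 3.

G double-flat 1

Counting five letter names plus an octave down from D lands on G.
Moving 19 semitones down from Dbb3 (the size of a perfect twelfth) reaches Gbb1.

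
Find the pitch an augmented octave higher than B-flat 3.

B 4

An octave keeps the letter name B, an octave up from B.
An augmented octave is 13 semitones; 13 semitones up from Bb3 gives B4.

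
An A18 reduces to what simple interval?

augmented 4th

Subtracting seven from the interval number removes an octave: 18 − 14 = 4.
So an augmented eighteenth is 2 octaves plus an augmented fourth. The quality is unchanged.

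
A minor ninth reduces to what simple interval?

minor 2nd

Subtracting seven from the interval number removes an octave: 9 − 7 = 2.
Quality carries through unchanged, so the simple form is a minor second.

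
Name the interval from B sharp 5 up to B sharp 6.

B to B is the same letter name, plus an octave, so the interval is some kind of octave.
B#5 to B#6 is 12 semitones, matching the perfect octave exactly, so the quality is perfect.

P8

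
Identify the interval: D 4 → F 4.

minor third

D to F spans three letter names (D-E-F) — that makes it a third of some quality.
D4 to F4 is 3 semitones, a half step short of the major third (4), so this is minor.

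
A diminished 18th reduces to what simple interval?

Subtracting seven from the interval number removes an octave: 18 − 14 = 4.
So a diminished eighteenth is 2 octaves plus a diminished fourth. The quality is unchanged.

diminished fourth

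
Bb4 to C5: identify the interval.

major 2nd

B to C spans two letter names (B-C), so the interval is some kind of second.
Counting semitones, Bb4→C5 is 2, which is the major second.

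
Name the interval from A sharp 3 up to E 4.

d5

A to E spans five letter names (A-B-C-D-E) — that makes it a fifth of some quality.
A#3 to E4 spans 6 semitones — one semitone narrower than the perfect fifth (7) — giving a diminished fifth.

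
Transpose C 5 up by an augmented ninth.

D sharp 6

The ninth's letter: C up two letter names plus an octave → D.
An augmented ninth is 15 semitones; 15 semitones up from C5 gives D#6.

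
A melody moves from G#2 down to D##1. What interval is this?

Descending from G#2 to D##1 is the same interval as ascending D##1 to G#2.
D to G spans four letter names (D-E-F-G), plus an octave, so the interval is some kind of eleventh.
D##1 to G#2 spans 16 semitones — one semitone narrower than the perfect eleventh (17) — giving a diminished eleventh.
(Equivalently, a compound diminished fourth: a diminished fourth plus an octave.)

diminished eleventh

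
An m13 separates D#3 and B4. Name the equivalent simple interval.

Each octave removed subtracts seven from the number: 13 − 7 = 6.
Quality carries through unchanged, so the simple form is a minor sixth.

minor 6th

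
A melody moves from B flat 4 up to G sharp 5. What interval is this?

B to G spans six letter names (B-C-D-E-F-G): a sixth.
The major sixth is 9 semitones; here we have 10, one semitone wider: augmented.

augmented sixth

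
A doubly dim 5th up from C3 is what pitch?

Five letter names up from C: G.
A doubly diminished fifth spans 5 semitones, so from C3 the target pitch is Gbb3.

Gbb3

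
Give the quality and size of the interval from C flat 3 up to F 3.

C to F spans four letter names (C-D-E-F): a fourth.
Cb3 to F3 spans 6 semitones — one semitone wider than the perfect fourth (5) — giving an augmented fourth.

augmented 4th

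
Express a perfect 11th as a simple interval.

perfect fourth

Take out an octave (7 from the number): 11 − 7 = 4.
So a perfect eleventh is an octave plus a perfect fourth. The quality is unchanged.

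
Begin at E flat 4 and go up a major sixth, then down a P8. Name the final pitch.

C 4

A major sixth up from Eb4 is C5.
A perfect octave down from C5 is C4.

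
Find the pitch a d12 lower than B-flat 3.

Five letters down from B (plus an octave) reaches E.
A diminished twelfth spans 18 semitones, so from Bb3 the target pitch is E2.

E 2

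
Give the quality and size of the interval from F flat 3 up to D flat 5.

F to D spans six letter names (F-G-A-B-C-D), plus an octave: a thirteenth.
Counting semitones, Fb3→Db5 is 21, which is the major thirteenth.
(Equivalently, a compound major sixth: a major sixth plus an octave.)

major 13th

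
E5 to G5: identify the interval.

E to G spans three letter names (E-F-G): a third.
A major third would be 4 semitones, but E5 to G5 is 3 — one semitone narrower, making it a minor third.

m3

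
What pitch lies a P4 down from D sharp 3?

Counting four letter names down from D lands on A.
Moving 5 semitones down from D#3 (the size of a perfect fourth) reaches A#2.

A sharp 2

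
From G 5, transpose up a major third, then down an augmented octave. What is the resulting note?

B flat 4

Up a major third from G5: B5 (4 semitones up).
B5 down an augmented octave → Bb4 (13 semitones).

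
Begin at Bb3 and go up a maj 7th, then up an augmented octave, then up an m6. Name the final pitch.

F#6

Bb3 up a major seventh → A4 (11 semitones).
Up an augmented octave from A4: A#5 (13 semitones up).
A#5 up a minor sixth → F#6 (8 semitones).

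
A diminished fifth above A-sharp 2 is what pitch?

E 3

Five letter names up from A: E.
A diminished fifth spans 6 semitones, so from A#2 the target pitch is E3.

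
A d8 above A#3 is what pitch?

For an octave the letter name doesn't change: still A, an octave up.
A diminished octave spans 11 semitones, so from A#3 the target pitch is A4.

A4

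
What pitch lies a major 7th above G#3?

F##4

The seventh takes the letter from G up to F.
A major seventh is 11 semitones; 11 semitones up from G#3 gives F##4.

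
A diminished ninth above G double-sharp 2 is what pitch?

The ninth's letter: G up two letter names plus an octave → A.
A diminished ninth is 12 semitones; 12 semitones up from G##2 gives A3.

A 3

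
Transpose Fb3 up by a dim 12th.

The twelfth's letter: F up five letter names plus an octave → C.
A diminished twelfth spans 18 semitones, so from Fb3 the target pitch is Cbb5.

Cbb5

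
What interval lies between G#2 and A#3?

M9

G to A spans two letter names (G-A), plus an octave, so the interval is some kind of ninth.
The major ninth spans 14 semitones, and G#2 to A#3 is exactly 14 semitones — so this is a major ninth.
(Equivalently, a compound major second: a major second plus an octave.)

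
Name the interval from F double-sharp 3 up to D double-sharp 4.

major sixth

F to D spans six letter names (F-G-A-B-C-D) — that makes it a sixth of some quality.
Counting semitones, F##3→D##4 is 9, which is the major sixth.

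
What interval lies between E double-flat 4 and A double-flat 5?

E to A spans four letter names (E-F-G-A), plus an octave: an eleventh.
The perfect eleventh spans 17 semitones, and Ebb4 to Abb5 is exactly 17 semitones — so this is a perfect eleventh.
(Equivalently, a compound perfect fourth: a perfect fourth plus an octave.)

perfect eleventh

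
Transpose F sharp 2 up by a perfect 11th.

Four letters up from F (plus an octave) reaches B.
A perfect eleventh is 17 semitones; 17 semitones up from F#2 gives B3.

B 3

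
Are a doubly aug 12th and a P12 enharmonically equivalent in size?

21 semitones (doubly augmented twelfth) vs 19 semitones (perfect twelfth): not equal.

No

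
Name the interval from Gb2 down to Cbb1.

Descending from Gb2 to Cbb1 is the same interval as ascending Cbb1 to Gb2.
C to G spans five letter names (C-D-E-F-G), plus an octave — that makes it a twelfth of some quality.
The perfect twelfth is 19 semitones; here we have 20, one semitone wider: augmented.
(Equivalently, a compound augmented fifth: an augmented fifth plus an octave.)

augmented twelfth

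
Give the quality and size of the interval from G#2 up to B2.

G to B spans three letter names (G-A-B), so the interval is some kind of third.
At 3 semitones, G#2→B2 falls one short of a major third: minor.

minor 3rd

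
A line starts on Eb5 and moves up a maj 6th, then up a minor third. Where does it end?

A major sixth up from Eb5 is C6.
Up a minor third from C6: Eb6 (3 semitones up).

Eb6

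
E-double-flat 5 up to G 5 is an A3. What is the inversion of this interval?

diminished 6th

Inverted interval numbers add to nine, so a third pairs with a sixth (3 + 6 = 9).
Quality inverts too: augmented becomes diminished. That makes the inversion a diminished sixth.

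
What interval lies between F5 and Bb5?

perfect fourth

F to B spans four letter names (F-G-A-B): a fourth.
F5 to Bb5 is 5 semitones, matching the perfect fourth exactly, so the quality is perfect.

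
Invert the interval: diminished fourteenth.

A2

First reduce the compound diminished fourteenth to its simple form, a diminished seventh.
Interval numbers invert to sum to nine: 7 + 2 = 9, so a seventh inverts to a second.
Quality inverts too: diminished becomes augmented. That makes the inversion an augmented second.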